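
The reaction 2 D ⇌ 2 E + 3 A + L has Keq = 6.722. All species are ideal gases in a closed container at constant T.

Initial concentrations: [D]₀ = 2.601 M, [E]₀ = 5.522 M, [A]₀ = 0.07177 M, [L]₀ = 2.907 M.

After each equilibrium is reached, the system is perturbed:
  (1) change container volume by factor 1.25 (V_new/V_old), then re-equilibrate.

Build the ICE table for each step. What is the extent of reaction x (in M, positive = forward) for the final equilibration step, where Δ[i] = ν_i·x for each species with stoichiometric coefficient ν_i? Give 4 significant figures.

Q₀ = 0.004844 vs Keq = 6.722 ⇒ Q<K, forward
Step 1:
                  D         E         A         L
  Initial     2.601     5.522   0.07177     2.907
  Change    -0.3982    0.3982    0.5974    0.1991
  Equil       2.203      5.92    0.6691     3.106
  solve Keq expr → x = 0.1991; check Q = 6.722
Then change container volume by factor 1.25 (V_new/V_old).
Step 2:
                  D         E         A         L
  Initial     1.762     4.736    0.5353     2.485
  Change   -0.09678   0.09678    0.1452   0.04839
  Equil       1.665     4.833    0.6805     2.533
  solve Keq expr → x = 0.04839; check Q = 6.722

x = 0.04839 M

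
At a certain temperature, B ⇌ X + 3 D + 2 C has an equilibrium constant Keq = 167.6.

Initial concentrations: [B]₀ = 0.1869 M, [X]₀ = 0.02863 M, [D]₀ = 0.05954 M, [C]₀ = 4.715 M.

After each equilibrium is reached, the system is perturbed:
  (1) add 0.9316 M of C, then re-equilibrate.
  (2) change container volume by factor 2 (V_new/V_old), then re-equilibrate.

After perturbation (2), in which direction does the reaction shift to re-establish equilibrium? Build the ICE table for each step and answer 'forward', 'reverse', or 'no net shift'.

Q₀ = 7.1879e-04 vs Keq = 167.6 ⇒ Q<K, forward
Step 1:
                  B         X         D         C
  I          0.1869   0.02863   0.05954     4.715
  C           -0.18      0.18      0.54      0.36
  E        0.006908    0.2086    0.5995     5.075
  solve Keq expr → x = 0.18; check Q = 167.6
Then add 0.9316 M of C.
Step 2:
                  B         X         D         C
  I        0.006908    0.2086    0.5995     6.007
  C        0.002318 -0.002318 -0.006954 -0.004636
  E        0.009226    0.2063    0.5926     6.002
  solve Keq expr → x = -0.002318; check Q = 167.6
Then change container volume by factor 2 (V_new/V_old).
Step 3:
                  B         X         D         C
  I        0.004613    0.1032    0.2963     3.001
  C        -0.00444   0.00444   0.01332  0.008881
  E       1.7259e-04    0.1076    0.3096      3.01
  solve Keq expr → x = 0.00444; check Q = 167.6

Direction: forward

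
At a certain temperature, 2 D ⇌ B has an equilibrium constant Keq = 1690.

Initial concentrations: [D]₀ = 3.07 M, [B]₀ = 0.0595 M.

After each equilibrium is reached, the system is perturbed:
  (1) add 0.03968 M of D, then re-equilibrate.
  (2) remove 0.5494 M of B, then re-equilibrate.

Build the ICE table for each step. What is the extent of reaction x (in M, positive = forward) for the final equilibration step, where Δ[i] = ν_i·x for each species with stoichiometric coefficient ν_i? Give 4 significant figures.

x = 0.002902 M

Q₀ = 0.006313 vs Keq = 1690 ⇒ Q<K, forward
Step 1:
                   D          B
  I             3.07     0.0595
  C           -3.039       1.52
  E          0.03057      1.579
  solve Keq expr → x = 1.52; check Q = 1690
Then add 0.03968 M of D.
Step 2:
                   D          B
  I          0.07025      1.579
  C         -0.03949    0.01974
  E          0.03076      1.599
  solve Keq expr → x = 0.01974; check Q = 1690
Then remove 0.5494 M of B.
Step 3:
                   D          B
  I          0.03076       1.05
  C        -0.005804   0.002902
  E          0.02496      1.052
  solve Keq expr → x = 0.002902; check Q = 1690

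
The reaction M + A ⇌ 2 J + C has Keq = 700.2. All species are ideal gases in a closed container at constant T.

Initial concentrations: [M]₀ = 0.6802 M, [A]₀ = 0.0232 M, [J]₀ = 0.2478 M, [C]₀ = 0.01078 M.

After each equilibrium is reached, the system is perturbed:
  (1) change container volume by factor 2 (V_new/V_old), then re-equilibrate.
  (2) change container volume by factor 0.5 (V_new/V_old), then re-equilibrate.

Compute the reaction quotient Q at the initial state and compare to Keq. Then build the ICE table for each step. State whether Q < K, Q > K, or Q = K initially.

Q₀ = 0.04195; Q < K (proceeds forward)

Q₀ = 0.04195 vs Keq = 700.2 ⇒ Q<K, forward
Step 1:
                  M         A         J         C
  I          0.6802    0.0232    0.2478   0.01078
  C        -0.02319  -0.02319   0.04639   0.02319
  E           0.657 6.3914e-06    0.2942   0.03397
  solve Keq expr → x = 0.02319; check Q = 700.2
Then change container volume by factor 2 (V_new/V_old).
Step 2:
                  M         A         J         C
  I          0.3285 3.1957e-06    0.1471   0.01699
  C       -1.5976e-06 -1.5976e-06 3.1953e-06 1.5976e-06
  E          0.3285 1.5981e-06    0.1471   0.01699
  solve Keq expr → x = 1.5976e-06; check Q = 700.2
Then change container volume by factor 0.5 (V_new/V_old).
Step 3:
                  M         A         J         C
  I           0.657 3.1962e-06    0.2942   0.03398
  C       3.1953e-06 3.1953e-06 -6.3905e-06 -3.1953e-06
  E           0.657 6.3914e-06    0.2942   0.03397
  solve Keq expr → x = -3.1953e-06; check Q = 700.2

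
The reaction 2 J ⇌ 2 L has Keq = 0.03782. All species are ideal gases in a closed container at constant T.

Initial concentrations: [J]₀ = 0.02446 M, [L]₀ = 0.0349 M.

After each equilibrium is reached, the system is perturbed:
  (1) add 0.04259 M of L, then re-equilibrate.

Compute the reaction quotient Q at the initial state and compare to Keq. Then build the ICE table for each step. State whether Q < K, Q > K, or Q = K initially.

Q₀ = 2.036 vs Keq = 0.03782 ⇒ Q>K, reverse
Step 1:
                  J         L
  I         0.02446    0.0349
  C         0.02524  -0.02524
  E          0.0497  0.009664
  solve Keq expr → x = -0.01262; check Q = 0.03782
Then add 0.04259 M of L.
Step 2:
                  J         L
  I          0.0497   0.05225
  C         0.03566  -0.03566
  E         0.08535    0.0166
  solve Keq expr → x = -0.01783; check Q = 0.03782

Q₀ = 2.036; Q > K (proceeds reverse)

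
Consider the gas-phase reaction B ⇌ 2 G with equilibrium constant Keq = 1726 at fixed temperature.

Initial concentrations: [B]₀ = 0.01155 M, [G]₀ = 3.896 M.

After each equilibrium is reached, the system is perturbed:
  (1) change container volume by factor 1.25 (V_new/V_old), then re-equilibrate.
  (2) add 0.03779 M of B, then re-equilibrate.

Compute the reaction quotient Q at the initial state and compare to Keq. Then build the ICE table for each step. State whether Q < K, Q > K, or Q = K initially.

Q₀ = 1314 vs Keq = 1726 ⇒ Q<K, forward
Step 1:
                   B          G
  init       0.01155      3.896
  Δ        -0.002731   0.005462
  eq        0.008819      3.901
  solve Keq expr → x = 0.002731; check Q = 1726
Then change container volume by factor 1.25 (V_new/V_old).
Step 2:
                   B          G
  init      0.007055      3.121
  Δ        -0.001401   0.002802
  eq        0.005654      3.124
  solve Keq expr → x = 0.001401; check Q = 1726
Then add 0.03779 M of B.
Step 3:
                   B          G
  init       0.04344      3.124
  Δ         -0.03752    0.07503
  eq        0.005929      3.199
  solve Keq expr → x = 0.03752; check Q = 1726

Q₀ = 1314; Q < K (proceeds forward)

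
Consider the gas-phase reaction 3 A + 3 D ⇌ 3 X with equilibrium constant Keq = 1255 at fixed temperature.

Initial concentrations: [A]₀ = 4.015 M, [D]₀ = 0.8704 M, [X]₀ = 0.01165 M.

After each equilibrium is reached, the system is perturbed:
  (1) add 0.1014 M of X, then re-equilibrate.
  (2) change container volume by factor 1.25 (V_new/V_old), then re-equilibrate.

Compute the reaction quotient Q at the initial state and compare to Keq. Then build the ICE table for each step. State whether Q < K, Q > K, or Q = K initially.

Q₀ = 3.7048e-08 vs Keq = 1255 ⇒ Q<K, forward
Step 1:
                    A           D           X
  I             4.015      0.8704     0.01165
  C           -0.8453     -0.8453      0.8453
  E              3.17     0.02507       0.857
  solve Keq expr → x = 0.2818; check Q = 1255
Then add 0.1014 M of X.
Step 2:
                    A           D           X
  I              3.17     0.02507      0.9584
  C          0.002857    0.002857   -0.002857
  E             3.173     0.02792      0.9555
  solve Keq expr → x = -9.5236e-04; check Q = 1255
Then change container volume by factor 1.25 (V_new/V_old).
Step 3:
                    A           D           X
  I             2.538     0.02234      0.7644
  C          0.005332    0.005332   -0.005332
  E             2.543     0.02767      0.7591
  solve Keq expr → x = -0.001777; check Q = 1255

Q₀ = 3.7048e-08; Q < K (proceeds forward)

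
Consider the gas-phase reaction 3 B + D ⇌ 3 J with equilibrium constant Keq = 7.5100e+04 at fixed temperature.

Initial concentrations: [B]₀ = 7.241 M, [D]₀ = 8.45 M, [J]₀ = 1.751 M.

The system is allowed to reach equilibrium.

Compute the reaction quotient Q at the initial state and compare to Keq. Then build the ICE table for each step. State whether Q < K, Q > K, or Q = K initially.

Q₀ = 0.001673 vs Keq = 7.5100e+04 ⇒ Q<K, forward
Step 1:
                   B          D          J
  init         7.241       8.45      1.751
  Δ           -7.126     -2.375      7.126
  eq          0.1153      6.075      8.877
  solve Keq expr → x = 2.375; check Q = 7.5100e+04

Q₀ = 0.001673; Q < K (proceeds forward)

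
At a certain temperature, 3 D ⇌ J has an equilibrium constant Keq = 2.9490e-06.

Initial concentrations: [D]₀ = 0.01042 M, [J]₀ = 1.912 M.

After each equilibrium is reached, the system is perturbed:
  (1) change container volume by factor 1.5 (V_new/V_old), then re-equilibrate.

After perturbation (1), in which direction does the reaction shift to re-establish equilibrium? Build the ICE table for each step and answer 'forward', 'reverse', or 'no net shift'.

Q₀ = 1.6900e+06 vs Keq = 2.9490e-06 ⇒ Q>K, reverse
Step 1:
                    D           J
  Initial     0.01042       1.912
  Change        5.734      -1.911
  Equil         5.745  5.5910e-04
  solve Keq expr → x = -1.911; check Q = 2.9490e-06
Then change container volume by factor 1.5 (V_new/V_old).
Step 2:
                    D           J
  Initial        3.83  3.7273e-04
  Change   6.2098e-04 -2.0699e-04
  Equil          3.83  1.6574e-04
  solve Keq expr → x = -2.0699e-04; check Q = 2.9490e-06

Direction: reverse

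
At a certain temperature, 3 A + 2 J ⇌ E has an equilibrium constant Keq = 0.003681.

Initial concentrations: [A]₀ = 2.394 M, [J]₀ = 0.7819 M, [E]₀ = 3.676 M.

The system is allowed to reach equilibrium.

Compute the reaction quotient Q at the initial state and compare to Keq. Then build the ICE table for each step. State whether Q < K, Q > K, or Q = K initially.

Q₀ = 0.4382; Q > K (proceeds reverse)

Q₀ = 0.4382 vs Keq = 0.003681 ⇒ Q>K, reverse
Step 1:
                  A         J         E
  init        2.394    0.7819     3.676
  Δ           2.575     1.716   -0.8582
  eq          4.969     2.498     2.818
  solve Keq expr → x = -0.8582; check Q = 0.003681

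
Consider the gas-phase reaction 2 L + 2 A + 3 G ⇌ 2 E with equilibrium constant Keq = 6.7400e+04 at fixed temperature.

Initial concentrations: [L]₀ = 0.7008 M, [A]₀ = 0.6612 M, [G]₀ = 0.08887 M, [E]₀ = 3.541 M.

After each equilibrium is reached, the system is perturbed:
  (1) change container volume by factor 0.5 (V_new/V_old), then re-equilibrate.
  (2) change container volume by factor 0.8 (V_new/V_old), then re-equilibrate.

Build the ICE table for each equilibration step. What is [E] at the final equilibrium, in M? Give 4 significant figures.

Q₀ = 8.3202e+04 vs Keq = 6.7400e+04 ⇒ Q>K, reverse
Step 1:
                  L         A         G         E
  I          0.7008    0.6612   0.08887     3.541
  C        0.003794  0.003794  0.005692 -0.003794
  E          0.7046     0.665   0.09456     3.537
  solve Keq expr → x = -0.001897; check Q = 6.7400e+04
Then change container volume by factor 0.5 (V_new/V_old).
Step 2:
                  L         A         G         E
  I           1.409      1.33    0.1891     7.074
  C         -0.0826   -0.0826   -0.1239    0.0826
  E           1.327     1.247   0.06523     7.157
  solve Keq expr → x = 0.0413; check Q = 6.7400e+04
Then change container volume by factor 0.8 (V_new/V_old).
Step 3:
                  L         A         G         E
  I           1.658     1.559   0.08154     8.946
  C        -0.01632  -0.01632  -0.02448   0.01632
  E           1.642     1.543   0.05705     8.963
  solve Keq expr → x = 0.008161; check Q = 6.7400e+04

[E]_eq = 8.963 M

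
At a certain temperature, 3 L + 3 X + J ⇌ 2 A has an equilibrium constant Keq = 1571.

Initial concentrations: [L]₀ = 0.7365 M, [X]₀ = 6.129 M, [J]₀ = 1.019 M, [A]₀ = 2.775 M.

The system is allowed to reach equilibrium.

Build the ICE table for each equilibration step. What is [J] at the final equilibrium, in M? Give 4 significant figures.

[J]_eq = 0.786 M

Q₀ = 0.08216 vs Keq = 1571 ⇒ Q<K, forward
Step 1:
                  L         X         J         A
  Initial    0.7365     6.129     1.019     2.775
  Change    -0.6989   -0.6989    -0.233    0.4659
  Equil     0.03759      5.43     0.786     3.241
  solve Keq expr → x = 0.233; check Q = 1571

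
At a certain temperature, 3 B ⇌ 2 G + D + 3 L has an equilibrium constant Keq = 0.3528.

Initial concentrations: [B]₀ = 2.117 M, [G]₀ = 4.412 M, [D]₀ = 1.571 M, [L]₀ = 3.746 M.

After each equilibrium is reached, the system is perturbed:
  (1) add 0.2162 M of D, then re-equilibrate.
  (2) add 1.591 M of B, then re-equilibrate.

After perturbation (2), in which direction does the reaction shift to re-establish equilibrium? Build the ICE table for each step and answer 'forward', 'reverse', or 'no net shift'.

Q₀ = 169.4 vs Keq = 0.3528 ⇒ Q>K, reverse
Step 1:
                   B          G          D          L
  init         2.117      4.412      1.571      3.746
  Δ            2.184     -1.456     -0.728     -2.184
  eq           4.301      2.956      0.843      1.562
  solve Keq expr → x = -0.728; check Q = 0.3528
Then add 0.2162 M of D.
Step 2:
                   B          G          D          L
  init         4.301      2.956      1.059      1.562
  Δ          0.06661   -0.04441    -0.0222   -0.06661
  eq           4.368      2.912      1.037      1.495
  solve Keq expr → x = -0.0222; check Q = 0.3528
Then add 1.591 M of B.
Step 3:
                   B          G          D          L
  init         5.959      2.912      1.037      1.495
  Δ          -0.3012     0.2008     0.1004     0.3012
  eq           5.657      3.112      1.137      1.797
  solve Keq expr → x = 0.1004; check Q = 0.3528

Direction: forward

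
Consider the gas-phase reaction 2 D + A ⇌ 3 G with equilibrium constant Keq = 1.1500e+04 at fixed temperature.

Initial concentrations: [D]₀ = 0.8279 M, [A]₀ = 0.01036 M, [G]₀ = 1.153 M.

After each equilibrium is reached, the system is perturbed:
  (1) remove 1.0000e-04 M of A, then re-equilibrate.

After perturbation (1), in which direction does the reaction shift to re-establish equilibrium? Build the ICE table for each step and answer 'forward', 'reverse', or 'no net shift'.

Q₀ = 215.9 vs Keq = 1.1500e+04 ⇒ Q<K, forward
Step 1:
                  D         A         G
  I          0.8279   0.01036     1.153
  C        -0.02028  -0.01014   0.03042
  E          0.8076 2.2095e-04     1.183
  solve Keq expr → x = 0.01014; check Q = 1.1500e+04
Then remove 1.0000e-04 M of A.
Step 2:
                  D         A         G
  I          0.8076 1.2095e-04     1.183
  C       1.9945e-04 9.9723e-05 -2.9917e-04
  E          0.8078 2.2068e-04     1.183
  solve Keq expr → x = -9.9723e-05; check Q = 1.1500e+04

Direction: reverse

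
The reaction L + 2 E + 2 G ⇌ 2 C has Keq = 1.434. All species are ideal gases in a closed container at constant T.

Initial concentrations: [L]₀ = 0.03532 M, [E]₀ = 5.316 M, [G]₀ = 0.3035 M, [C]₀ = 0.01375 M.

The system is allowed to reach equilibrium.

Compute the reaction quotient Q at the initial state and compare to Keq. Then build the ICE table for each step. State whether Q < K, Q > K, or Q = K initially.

Q₀ = 0.002056 vs Keq = 1.434 ⇒ Q<K, forward
Step 1:
                    L           E           G           C
  I           0.03532       5.316      0.3035     0.01375
  C          -0.03255    -0.06511    -0.06511     0.06511
  E          0.002767       5.251      0.2384     0.07886
  solve Keq expr → x = 0.03255; check Q = 1.434

Q₀ = 0.002056; Q < K (proceeds forward)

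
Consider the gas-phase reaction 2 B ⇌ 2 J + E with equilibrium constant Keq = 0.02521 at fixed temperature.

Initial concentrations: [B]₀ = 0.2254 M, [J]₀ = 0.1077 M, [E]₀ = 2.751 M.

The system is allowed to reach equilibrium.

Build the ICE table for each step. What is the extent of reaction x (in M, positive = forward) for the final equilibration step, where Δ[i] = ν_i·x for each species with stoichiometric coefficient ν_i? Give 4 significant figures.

x = -0.0392 M

Q₀ = 0.6281 vs Keq = 0.02521 ⇒ Q>K, reverse
Step 1:
                   B          J          E
  Initial     0.2254     0.1077      2.751
  Change     0.07841   -0.07841    -0.0392
  Equil       0.3038    0.02929      2.712
  solve Keq expr → x = -0.0392; check Q = 0.02521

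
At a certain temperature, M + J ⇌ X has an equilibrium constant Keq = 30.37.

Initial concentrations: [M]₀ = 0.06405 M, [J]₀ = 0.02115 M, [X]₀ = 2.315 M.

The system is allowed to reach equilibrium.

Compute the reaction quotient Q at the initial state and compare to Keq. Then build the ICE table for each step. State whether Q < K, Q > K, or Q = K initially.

Q₀ = 1709 vs Keq = 30.37 ⇒ Q>K, reverse
Step 1:
                    M           J           X
  init        0.06405     0.02115       2.315
  Δ            0.2209      0.2209     -0.2209
  eq           0.2849       0.242       2.094
  solve Keq expr → x = -0.2209; check Q = 30.37

Q₀ = 1709; Q > K (proceeds reverse)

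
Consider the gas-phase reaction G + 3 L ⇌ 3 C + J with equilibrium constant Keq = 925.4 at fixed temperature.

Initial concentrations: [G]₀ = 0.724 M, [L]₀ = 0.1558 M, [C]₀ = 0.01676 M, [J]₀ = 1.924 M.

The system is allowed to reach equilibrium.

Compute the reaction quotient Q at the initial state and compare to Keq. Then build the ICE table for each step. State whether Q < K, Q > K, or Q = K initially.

Q₀ = 0.003308 vs Keq = 925.4 ⇒ Q<K, forward
Step 1:
                  G         L         C         J
  I           0.724    0.1558   0.01676     1.924
  C        -0.04459   -0.1338    0.1338   0.04459
  E          0.6794   0.02202    0.1505     1.969
  solve Keq expr → x = 0.04459; check Q = 925.4

Q₀ = 0.003308; Q < K (proceeds forward)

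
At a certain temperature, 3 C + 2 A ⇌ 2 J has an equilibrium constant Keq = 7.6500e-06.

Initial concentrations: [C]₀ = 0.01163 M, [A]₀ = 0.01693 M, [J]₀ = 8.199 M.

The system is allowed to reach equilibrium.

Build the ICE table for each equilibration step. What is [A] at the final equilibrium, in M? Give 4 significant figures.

[A]_eq = 7.448 M

Q₀ = 1.4910e+11 vs Keq = 7.6500e-06 ⇒ Q>K, reverse
Step 1:
                  C         A         J
  I         0.01163   0.01693     8.199
  C           11.15     7.431    -7.431
  E           11.16     7.448    0.7678
  solve Keq expr → x = -3.716; check Q = 7.6500e-06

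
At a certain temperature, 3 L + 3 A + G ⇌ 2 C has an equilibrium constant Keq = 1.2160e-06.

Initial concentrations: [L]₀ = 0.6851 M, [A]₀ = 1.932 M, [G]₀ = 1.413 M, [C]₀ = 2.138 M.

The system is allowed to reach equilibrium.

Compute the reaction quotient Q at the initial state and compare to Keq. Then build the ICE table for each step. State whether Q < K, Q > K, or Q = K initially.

Q₀ = 1.395 vs Keq = 1.2160e-06 ⇒ Q>K, reverse
Step 1:
                  L         A         G         C
  Initial    0.6851     1.932     1.413     2.138
  Change      3.007     3.007     1.002    -2.005
  Equil       3.692     4.939     2.415    0.1334
  solve Keq expr → x = -1.002; check Q = 1.2160e-06

Q₀ = 1.395; Q > K (proceeds reverse)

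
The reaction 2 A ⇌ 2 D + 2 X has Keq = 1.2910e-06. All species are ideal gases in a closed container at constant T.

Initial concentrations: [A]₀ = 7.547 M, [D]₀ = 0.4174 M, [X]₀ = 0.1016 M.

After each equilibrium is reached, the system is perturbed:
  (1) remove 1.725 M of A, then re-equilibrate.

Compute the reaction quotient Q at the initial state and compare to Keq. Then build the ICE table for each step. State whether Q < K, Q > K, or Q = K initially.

Q₀ = 3.1575e-05; Q > K (proceeds reverse)

Q₀ = 3.1575e-05 vs Keq = 1.2910e-06 ⇒ Q>K, reverse
Step 1:
                  A         D         X
  Initial     7.547    0.4174    0.1016
  Change    0.07621  -0.07621  -0.07621
  Equil       7.623    0.3412   0.02539
  solve Keq expr → x = -0.03811; check Q = 1.2910e-06
Then remove 1.725 M of A.
Step 2:
                  A         D         X
  Initial     5.898    0.3412   0.02539
  Change    0.00541  -0.00541  -0.00541
  Equil       5.904    0.3358   0.01998
  solve Keq expr → x = -0.002705; check Q = 1.2910e-06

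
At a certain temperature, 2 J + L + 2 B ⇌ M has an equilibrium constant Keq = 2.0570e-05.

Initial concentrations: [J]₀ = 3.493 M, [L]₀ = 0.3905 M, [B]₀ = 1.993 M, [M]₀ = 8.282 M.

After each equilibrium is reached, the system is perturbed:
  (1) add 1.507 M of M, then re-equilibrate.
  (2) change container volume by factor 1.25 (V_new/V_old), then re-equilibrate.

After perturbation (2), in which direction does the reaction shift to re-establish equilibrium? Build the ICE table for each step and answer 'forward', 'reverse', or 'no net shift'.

Direction: reverse

Q₀ = 0.4376 vs Keq = 2.0570e-05 ⇒ Q>K, reverse
Step 1:
                    J           L           B           M
  I             3.493      0.3905       1.993       8.282
  C             10.22        5.11       10.22       -5.11
  E             13.71         5.5       12.21       3.172
  solve Keq expr → x = -5.11; check Q = 2.0570e-05
Then add 1.507 M of M.
Step 2:
                    J           L           B           M
  I             13.71         5.5       12.21       4.679
  C            0.7773      0.3887      0.7773     -0.3887
  E             14.49       5.889       12.99       4.291
  solve Keq expr → x = -0.3887; check Q = 2.0570e-05
Then change container volume by factor 1.25 (V_new/V_old).
Step 3:
                    J           L           B           M
  I             11.59       4.711       10.39       3.433
  C             1.475      0.7377       1.475     -0.7377
  E             13.07       5.449       11.87       2.695
  solve Keq expr → x = -0.7377; check Q = 2.0570e-05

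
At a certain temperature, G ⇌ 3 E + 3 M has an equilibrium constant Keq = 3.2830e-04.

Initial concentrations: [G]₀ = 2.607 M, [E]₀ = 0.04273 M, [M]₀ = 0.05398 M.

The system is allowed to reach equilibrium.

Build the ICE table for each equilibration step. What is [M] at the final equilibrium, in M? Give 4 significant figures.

[M]_eq = 0.3121 M

Q₀ = 4.7071e-09 vs Keq = 3.2830e-04 ⇒ Q<K, forward
Step 1:
                    G           E           M
  init          2.607     0.04273     0.05398
  Δ          -0.08604      0.2581      0.2581
  eq            2.521      0.3008      0.3121
  solve Keq expr → x = 0.08604; check Q = 3.2830e-04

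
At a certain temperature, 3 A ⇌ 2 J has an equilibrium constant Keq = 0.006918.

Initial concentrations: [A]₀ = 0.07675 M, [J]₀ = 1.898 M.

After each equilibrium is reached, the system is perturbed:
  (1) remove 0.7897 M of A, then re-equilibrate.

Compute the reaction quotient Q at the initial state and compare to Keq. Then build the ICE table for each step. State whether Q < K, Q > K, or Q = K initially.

Q₀ = 7968 vs Keq = 0.006918 ⇒ Q>K, reverse
Step 1:
                    A           J
  init        0.07675       1.898
  Δ              2.37       -1.58
  eq            2.446      0.3183
  solve Keq expr → x = -0.7899; check Q = 0.006918
Then remove 0.7897 M of A.
Step 2:
                    A           J
  init          1.657      0.3183
  Δ            0.1695      -0.113
  eq            1.826      0.2053
  solve Keq expr → x = -0.0565; check Q = 0.006918

Q₀ = 7968; Q > K (proceeds reverse)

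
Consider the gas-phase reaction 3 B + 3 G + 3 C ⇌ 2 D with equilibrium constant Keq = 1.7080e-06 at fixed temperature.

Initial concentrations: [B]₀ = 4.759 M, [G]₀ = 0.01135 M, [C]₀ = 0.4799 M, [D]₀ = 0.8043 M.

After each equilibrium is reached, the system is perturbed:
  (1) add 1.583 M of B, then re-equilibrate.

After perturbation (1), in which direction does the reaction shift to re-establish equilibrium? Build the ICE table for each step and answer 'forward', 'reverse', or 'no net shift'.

Q₀ = 3.7141e+04 vs Keq = 1.7080e-06 ⇒ Q>K, reverse
Step 1:
                   B          G          C          D
  init         4.759    0.01135     0.4799     0.8043
  Δ            1.136      1.136      1.136    -0.7571
  eq           5.895      1.147      1.616    0.04718
  solve Keq expr → x = -0.3786; check Q = 1.7080e-06
Then add 1.583 M of B.
Step 2:
                   B          G          C          D
  init         7.478      1.147      1.616    0.04718
  Δ         -0.02445   -0.02445   -0.02445     0.0163
  eq           7.453      1.123      1.591    0.06348
  solve Keq expr → x = 0.008149; check Q = 1.7080e-06

Direction: forward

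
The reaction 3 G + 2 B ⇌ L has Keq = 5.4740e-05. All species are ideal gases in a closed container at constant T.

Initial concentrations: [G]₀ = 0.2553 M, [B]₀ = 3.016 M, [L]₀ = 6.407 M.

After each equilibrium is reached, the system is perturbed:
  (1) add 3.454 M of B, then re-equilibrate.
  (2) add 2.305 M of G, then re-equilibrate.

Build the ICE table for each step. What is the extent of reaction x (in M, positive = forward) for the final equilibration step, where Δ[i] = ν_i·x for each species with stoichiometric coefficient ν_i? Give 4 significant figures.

x = 0.4905 M

Q₀ = 42.33 vs Keq = 5.4740e-05 ⇒ Q>K, reverse
Step 1:
                   G          B          L
  init        0.2553      3.016      6.407
  Δ            8.939      5.959      -2.98
  eq           9.194      8.975      3.427
  solve Keq expr → x = -2.98; check Q = 5.4740e-05
Then add 3.454 M of B.
Step 2:
                   G          B          L
  init         9.194      12.43      3.427
  Δ           -1.179    -0.7863     0.3931
  eq           8.015      11.64       3.82
  solve Keq expr → x = 0.3931; check Q = 5.4740e-05
Then add 2.305 M of G.
Step 3:
                   G          B          L
  init         10.32      11.64       3.82
  Δ           -1.471     -0.981     0.4905
  eq           8.848      10.66      4.311
  solve Keq expr → x = 0.4905; check Q = 5.4740e-05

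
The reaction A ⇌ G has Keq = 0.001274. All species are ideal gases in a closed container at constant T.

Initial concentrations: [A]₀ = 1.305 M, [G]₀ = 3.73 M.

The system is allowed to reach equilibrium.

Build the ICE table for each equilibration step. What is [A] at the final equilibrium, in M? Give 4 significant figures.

Q₀ = 2.858 vs Keq = 0.001274 ⇒ Q>K, reverse
Step 1:
                  A         G
  I           1.305      3.73
  C           3.724    -3.724
  E           5.029  0.006406
  solve Keq expr → x = -3.724; check Q = 0.001274

[A]_eq = 5.029 M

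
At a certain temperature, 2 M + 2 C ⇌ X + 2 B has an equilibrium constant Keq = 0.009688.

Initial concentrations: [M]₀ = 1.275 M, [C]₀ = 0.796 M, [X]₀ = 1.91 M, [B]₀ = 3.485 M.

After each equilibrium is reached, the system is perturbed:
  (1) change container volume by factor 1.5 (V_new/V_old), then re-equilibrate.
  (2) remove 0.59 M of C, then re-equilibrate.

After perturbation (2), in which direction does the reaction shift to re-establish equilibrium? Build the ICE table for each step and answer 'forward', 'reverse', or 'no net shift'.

Q₀ = 22.52 vs Keq = 0.009688 ⇒ Q>K, reverse
Step 1:
                   M          C          X          B
  init         1.275      0.796       1.91      3.485
  Δ             2.27       2.27     -1.135      -2.27
  eq           3.545      3.066     0.7751      1.215
  solve Keq expr → x = -1.135; check Q = 0.009688
Then change container volume by factor 1.5 (V_new/V_old).
Step 2:
                   M          C          X          B
  init         2.363      2.044     0.5167     0.8101
  Δ          0.07523    0.07523   -0.03761   -0.07523
  eq           2.438      2.119     0.4791     0.7348
  solve Keq expr → x = -0.03761; check Q = 0.009688
Then remove 0.59 M of C.
Step 3:
                   M          C          X          B
  init         2.438      1.529     0.4791     0.7348
  Δ           0.1067     0.1067   -0.05337    -0.1067
  eq           2.545      1.636     0.4257     0.6281
  solve Keq expr → x = -0.05337; check Q = 0.009688

Direction: reverse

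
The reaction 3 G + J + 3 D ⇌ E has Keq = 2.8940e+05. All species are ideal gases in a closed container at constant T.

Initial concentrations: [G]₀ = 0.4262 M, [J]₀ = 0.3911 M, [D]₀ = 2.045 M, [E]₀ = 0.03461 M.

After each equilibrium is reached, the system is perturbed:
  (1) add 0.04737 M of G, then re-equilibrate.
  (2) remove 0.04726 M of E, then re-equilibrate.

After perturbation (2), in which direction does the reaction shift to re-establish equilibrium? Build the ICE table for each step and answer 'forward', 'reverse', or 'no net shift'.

Direction: forward

Q₀ = 0.1337 vs Keq = 2.8940e+05 ⇒ Q<K, forward
Step 1:
                  G         J         D         E
  init       0.4262    0.3911     2.045   0.03461
  Δ          -0.418   -0.1393    -0.418    0.1393
  eq       0.008214    0.2518     1.627    0.1739
  solve Keq expr → x = 0.1393; check Q = 2.8940e+05
Then add 0.04737 M of G.
Step 2:
                  G         J         D         E
  init      0.05558    0.2518     1.627    0.1739
  Δ         -0.0467  -0.01557   -0.0467   0.01557
  eq       0.008889    0.2362      1.58    0.1895
  solve Keq expr → x = 0.01557; check Q = 2.8940e+05
Then remove 0.04726 M of E.
Step 3:
                  G         J         D         E
  init     0.008889    0.2362      1.58    0.1422
  Δ       -7.9847e-04 -2.6616e-04 -7.9847e-04 2.6616e-04
  eq       0.008091    0.2359      1.58    0.1425
  solve Keq expr → x = 2.6616e-04; check Q = 2.8940e+05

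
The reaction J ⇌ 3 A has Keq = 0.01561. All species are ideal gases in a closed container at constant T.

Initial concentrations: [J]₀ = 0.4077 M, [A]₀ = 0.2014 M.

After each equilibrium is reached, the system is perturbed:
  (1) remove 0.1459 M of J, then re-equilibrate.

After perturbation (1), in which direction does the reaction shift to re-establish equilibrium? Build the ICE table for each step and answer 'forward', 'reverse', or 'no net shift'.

Q₀ = 0.02004 vs Keq = 0.01561 ⇒ Q>K, reverse
Step 1:
                  J         A
  I          0.4077    0.2014
  C        0.005104  -0.01531
  E          0.4128    0.1861
  solve Keq expr → x = -0.005104; check Q = 0.01561
Then remove 0.1459 M of J.
Step 2:
                  J         A
  I          0.2669    0.1861
  C         0.00787  -0.02361
  E          0.2748    0.1625
  solve Keq expr → x = -0.00787; check Q = 0.01561

Direction: reverse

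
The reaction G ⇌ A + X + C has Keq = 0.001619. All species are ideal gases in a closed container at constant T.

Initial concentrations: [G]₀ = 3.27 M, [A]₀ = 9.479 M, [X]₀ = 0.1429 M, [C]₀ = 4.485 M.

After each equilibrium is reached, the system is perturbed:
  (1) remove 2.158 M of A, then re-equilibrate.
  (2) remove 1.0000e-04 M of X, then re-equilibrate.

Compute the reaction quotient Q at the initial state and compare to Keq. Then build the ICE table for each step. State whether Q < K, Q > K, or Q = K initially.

Q₀ = 1.858; Q > K (proceeds reverse)

Q₀ = 1.858 vs Keq = 0.001619 ⇒ Q>K, reverse
Step 1:
                  G         A         X         C
  Initial      3.27     9.479    0.1429     4.485
  Change     0.1428   -0.1428   -0.1428   -0.1428
  Equil       3.413     9.336 1.3629e-04     4.342
  solve Keq expr → x = -0.1428; check Q = 0.001619
Then remove 2.158 M of A.
Step 2:
                  G         A         X         C
  Initial     3.413     7.178 1.3629e-04     4.342
  Change  -4.0969e-05 4.0969e-05 4.0969e-05 4.0969e-05
  Equil       3.413     7.178 1.7726e-04     4.342
  solve Keq expr → x = 4.0969e-05; check Q = 0.001619
Then remove 1.0000e-04 M of X.
Step 3:
                  G         A         X         C
  Initial     3.413     7.178 7.7260e-05     4.342
  Change  -9.9988e-05 9.9988e-05 9.9988e-05 9.9988e-05
  Equil       3.413     7.178 1.7725e-04     4.342
  solve Keq expr → x = 9.9988e-05; check Q = 0.001619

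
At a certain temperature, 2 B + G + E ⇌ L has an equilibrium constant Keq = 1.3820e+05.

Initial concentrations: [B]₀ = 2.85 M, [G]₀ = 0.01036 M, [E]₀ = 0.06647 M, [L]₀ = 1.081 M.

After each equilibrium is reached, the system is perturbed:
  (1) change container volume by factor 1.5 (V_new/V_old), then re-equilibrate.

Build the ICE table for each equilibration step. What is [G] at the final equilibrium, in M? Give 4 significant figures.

[G]_eq = 3.9512e-05 M

Q₀ = 193.3 vs Keq = 1.3820e+05 ⇒ Q<K, forward
Step 1:
                   B          G          E          L
  Initial       2.85    0.01036    0.06647      1.081
  Change    -0.02068   -0.01034   -0.01034    0.01034
  Equil        2.829 1.7576e-05    0.05613      1.091
  solve Keq expr → x = 0.01034; check Q = 1.3820e+05
Then change container volume by factor 1.5 (V_new/V_old).
Step 2:
                   B          G          E          L
  Initial      1.886 1.1717e-05    0.03742     0.7276
  Change  5.5590e-05 2.7795e-05 2.7795e-05 -2.7795e-05
  Equil        1.886 3.9512e-05    0.03745     0.7275
  solve Keq expr → x = -2.7795e-05; check Q = 1.3820e+05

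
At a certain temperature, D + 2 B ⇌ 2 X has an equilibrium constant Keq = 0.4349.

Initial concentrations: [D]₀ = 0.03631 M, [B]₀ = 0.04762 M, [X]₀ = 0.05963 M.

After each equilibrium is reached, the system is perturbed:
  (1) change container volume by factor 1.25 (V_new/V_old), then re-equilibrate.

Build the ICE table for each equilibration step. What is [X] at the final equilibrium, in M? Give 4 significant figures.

Q₀ = 43.18 vs Keq = 0.4349 ⇒ Q>K, reverse
Step 1:
                  D         B         X
  init      0.03631   0.04762   0.05963
  Δ         0.02243   0.04485  -0.04485
  eq        0.05874   0.09247   0.01478
  solve Keq expr → x = -0.02243; check Q = 0.4349
Then change container volume by factor 1.25 (V_new/V_old).
Step 2:
                  D         B         X
  init      0.04699   0.07398   0.01182
  Δ       5.2016e-04   0.00104  -0.00104
  eq        0.04751   0.07502   0.01078
  solve Keq expr → x = -5.2016e-04; check Q = 0.4349

[X]_eq = 0.01078 M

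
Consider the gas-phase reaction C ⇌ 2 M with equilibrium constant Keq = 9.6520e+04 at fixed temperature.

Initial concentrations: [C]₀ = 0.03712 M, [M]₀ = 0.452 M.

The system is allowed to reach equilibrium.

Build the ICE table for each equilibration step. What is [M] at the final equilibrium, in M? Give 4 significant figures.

[M]_eq = 0.5262 M

Q₀ = 5.504 vs Keq = 9.6520e+04 ⇒ Q<K, forward
Step 1:
                   C          M
  init       0.03712      0.452
  Δ         -0.03712    0.07423
  eq      2.8691e-06     0.5262
  solve Keq expr → x = 0.03712; check Q = 9.6520e+04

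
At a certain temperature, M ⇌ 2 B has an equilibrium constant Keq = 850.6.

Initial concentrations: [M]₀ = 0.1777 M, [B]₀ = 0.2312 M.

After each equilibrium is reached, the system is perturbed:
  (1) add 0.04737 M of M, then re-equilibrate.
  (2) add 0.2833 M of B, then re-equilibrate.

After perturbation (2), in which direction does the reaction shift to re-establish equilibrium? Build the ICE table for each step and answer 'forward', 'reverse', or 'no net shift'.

Direction: reverse

Q₀ = 0.3008 vs Keq = 850.6 ⇒ Q<K, forward
Step 1:
                    M           B
  Initial      0.1777      0.2312
  Change      -0.1773      0.3546
  Equil    4.0343e-04      0.5858
  solve Keq expr → x = 0.1773; check Q = 850.6
Then add 0.04737 M of M.
Step 2:
                    M           B
  Initial     0.04777      0.5858
  Change     -0.04723     0.09446
  Equil    5.4402e-04      0.6803
  solve Keq expr → x = 0.04723; check Q = 850.6
Then add 0.2833 M of B.
Step 3:
                    M           B
  Initial  5.4402e-04      0.9636
  Change   5.4502e-04    -0.00109
  Equil      0.001089      0.9625
  solve Keq expr → x = -5.4502e-04; check Q = 850.6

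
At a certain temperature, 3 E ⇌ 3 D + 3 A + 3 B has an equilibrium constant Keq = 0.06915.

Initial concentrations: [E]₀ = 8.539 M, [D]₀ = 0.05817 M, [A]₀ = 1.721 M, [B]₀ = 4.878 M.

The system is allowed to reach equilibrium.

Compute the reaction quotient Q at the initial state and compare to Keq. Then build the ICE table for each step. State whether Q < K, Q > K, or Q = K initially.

Q₀ = 1.8704e-04 vs Keq = 0.06915 ⇒ Q<K, forward
Step 1:
                   E          D          A          B
  init         8.539    0.05817      1.721      4.878
  Δ          -0.2723     0.2723     0.2723     0.2723
  eq           8.267     0.3305      1.993       5.15
  solve Keq expr → x = 0.09078; check Q = 0.06915

Q₀ = 1.8704e-04; Q < K (proceeds forward)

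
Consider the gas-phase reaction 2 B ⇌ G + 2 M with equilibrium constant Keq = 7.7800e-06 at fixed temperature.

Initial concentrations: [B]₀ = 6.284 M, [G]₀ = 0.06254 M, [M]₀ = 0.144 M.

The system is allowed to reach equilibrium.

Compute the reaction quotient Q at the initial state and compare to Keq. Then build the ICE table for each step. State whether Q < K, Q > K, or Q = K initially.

Q₀ = 3.2841e-05 vs Keq = 7.7800e-06 ⇒ Q>K, reverse
Step 1:
                  B         G         M
  Initial     6.284   0.06254     0.144
  Change    0.05172  -0.02586  -0.05172
  Equil       6.336   0.03668   0.09228
  solve Keq expr → x = -0.02586; check Q = 7.7800e-06

Q₀ = 3.2841e-05; Q > K (proceeds reverse)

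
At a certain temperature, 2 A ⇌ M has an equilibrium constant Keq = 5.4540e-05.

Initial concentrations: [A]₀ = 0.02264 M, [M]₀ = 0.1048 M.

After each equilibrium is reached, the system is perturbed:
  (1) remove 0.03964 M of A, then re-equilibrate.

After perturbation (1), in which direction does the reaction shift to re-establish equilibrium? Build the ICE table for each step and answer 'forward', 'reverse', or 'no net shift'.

Direction: reverse

Q₀ = 204.5 vs Keq = 5.4540e-05 ⇒ Q>K, reverse
Step 1:
                    A           M
  init        0.02264      0.1048
  Δ            0.2096     -0.1048
  eq           0.2322  2.9415e-06
  solve Keq expr → x = -0.1048; check Q = 5.4540e-05
Then remove 0.03964 M of A.
Step 2:
                    A           M
  init         0.1926  2.9415e-06
  Δ        1.8369e-06 -9.1843e-07
  eq           0.1926  2.0231e-06
  solve Keq expr → x = -9.1843e-07; check Q = 5.4540e-05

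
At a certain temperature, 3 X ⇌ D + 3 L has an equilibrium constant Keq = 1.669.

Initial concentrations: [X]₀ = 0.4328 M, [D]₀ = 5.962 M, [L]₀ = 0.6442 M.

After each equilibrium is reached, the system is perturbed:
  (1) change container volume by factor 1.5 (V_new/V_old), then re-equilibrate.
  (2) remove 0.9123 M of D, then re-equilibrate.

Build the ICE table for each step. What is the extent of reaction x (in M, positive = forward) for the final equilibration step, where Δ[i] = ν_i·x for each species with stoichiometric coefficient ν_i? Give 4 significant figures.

Q₀ = 19.66 vs Keq = 1.669 ⇒ Q>K, reverse
Step 1:
                    X           D           L
  Initial      0.4328       5.962      0.6442
  Change       0.2172    -0.07241     -0.2172
  Equil          0.65        5.89       0.427
  solve Keq expr → x = -0.07241; check Q = 1.669
Then change container volume by factor 1.5 (V_new/V_old).
Step 2:
                    X           D           L
  Initial      0.4334       3.926      0.2846
  Change      -0.0234    0.007799      0.0234
  Equil          0.41       3.934       0.308
  solve Keq expr → x = 0.007799; check Q = 1.669
Then remove 0.9123 M of D.
Step 3:
                    X           D           L
  Initial        0.41       3.022       0.308
  Change     -0.01545    0.005151     0.01545
  Equil        0.3945       3.027      0.3235
  solve Keq expr → x = 0.005151; check Q = 1.669

x = 0.005151 M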